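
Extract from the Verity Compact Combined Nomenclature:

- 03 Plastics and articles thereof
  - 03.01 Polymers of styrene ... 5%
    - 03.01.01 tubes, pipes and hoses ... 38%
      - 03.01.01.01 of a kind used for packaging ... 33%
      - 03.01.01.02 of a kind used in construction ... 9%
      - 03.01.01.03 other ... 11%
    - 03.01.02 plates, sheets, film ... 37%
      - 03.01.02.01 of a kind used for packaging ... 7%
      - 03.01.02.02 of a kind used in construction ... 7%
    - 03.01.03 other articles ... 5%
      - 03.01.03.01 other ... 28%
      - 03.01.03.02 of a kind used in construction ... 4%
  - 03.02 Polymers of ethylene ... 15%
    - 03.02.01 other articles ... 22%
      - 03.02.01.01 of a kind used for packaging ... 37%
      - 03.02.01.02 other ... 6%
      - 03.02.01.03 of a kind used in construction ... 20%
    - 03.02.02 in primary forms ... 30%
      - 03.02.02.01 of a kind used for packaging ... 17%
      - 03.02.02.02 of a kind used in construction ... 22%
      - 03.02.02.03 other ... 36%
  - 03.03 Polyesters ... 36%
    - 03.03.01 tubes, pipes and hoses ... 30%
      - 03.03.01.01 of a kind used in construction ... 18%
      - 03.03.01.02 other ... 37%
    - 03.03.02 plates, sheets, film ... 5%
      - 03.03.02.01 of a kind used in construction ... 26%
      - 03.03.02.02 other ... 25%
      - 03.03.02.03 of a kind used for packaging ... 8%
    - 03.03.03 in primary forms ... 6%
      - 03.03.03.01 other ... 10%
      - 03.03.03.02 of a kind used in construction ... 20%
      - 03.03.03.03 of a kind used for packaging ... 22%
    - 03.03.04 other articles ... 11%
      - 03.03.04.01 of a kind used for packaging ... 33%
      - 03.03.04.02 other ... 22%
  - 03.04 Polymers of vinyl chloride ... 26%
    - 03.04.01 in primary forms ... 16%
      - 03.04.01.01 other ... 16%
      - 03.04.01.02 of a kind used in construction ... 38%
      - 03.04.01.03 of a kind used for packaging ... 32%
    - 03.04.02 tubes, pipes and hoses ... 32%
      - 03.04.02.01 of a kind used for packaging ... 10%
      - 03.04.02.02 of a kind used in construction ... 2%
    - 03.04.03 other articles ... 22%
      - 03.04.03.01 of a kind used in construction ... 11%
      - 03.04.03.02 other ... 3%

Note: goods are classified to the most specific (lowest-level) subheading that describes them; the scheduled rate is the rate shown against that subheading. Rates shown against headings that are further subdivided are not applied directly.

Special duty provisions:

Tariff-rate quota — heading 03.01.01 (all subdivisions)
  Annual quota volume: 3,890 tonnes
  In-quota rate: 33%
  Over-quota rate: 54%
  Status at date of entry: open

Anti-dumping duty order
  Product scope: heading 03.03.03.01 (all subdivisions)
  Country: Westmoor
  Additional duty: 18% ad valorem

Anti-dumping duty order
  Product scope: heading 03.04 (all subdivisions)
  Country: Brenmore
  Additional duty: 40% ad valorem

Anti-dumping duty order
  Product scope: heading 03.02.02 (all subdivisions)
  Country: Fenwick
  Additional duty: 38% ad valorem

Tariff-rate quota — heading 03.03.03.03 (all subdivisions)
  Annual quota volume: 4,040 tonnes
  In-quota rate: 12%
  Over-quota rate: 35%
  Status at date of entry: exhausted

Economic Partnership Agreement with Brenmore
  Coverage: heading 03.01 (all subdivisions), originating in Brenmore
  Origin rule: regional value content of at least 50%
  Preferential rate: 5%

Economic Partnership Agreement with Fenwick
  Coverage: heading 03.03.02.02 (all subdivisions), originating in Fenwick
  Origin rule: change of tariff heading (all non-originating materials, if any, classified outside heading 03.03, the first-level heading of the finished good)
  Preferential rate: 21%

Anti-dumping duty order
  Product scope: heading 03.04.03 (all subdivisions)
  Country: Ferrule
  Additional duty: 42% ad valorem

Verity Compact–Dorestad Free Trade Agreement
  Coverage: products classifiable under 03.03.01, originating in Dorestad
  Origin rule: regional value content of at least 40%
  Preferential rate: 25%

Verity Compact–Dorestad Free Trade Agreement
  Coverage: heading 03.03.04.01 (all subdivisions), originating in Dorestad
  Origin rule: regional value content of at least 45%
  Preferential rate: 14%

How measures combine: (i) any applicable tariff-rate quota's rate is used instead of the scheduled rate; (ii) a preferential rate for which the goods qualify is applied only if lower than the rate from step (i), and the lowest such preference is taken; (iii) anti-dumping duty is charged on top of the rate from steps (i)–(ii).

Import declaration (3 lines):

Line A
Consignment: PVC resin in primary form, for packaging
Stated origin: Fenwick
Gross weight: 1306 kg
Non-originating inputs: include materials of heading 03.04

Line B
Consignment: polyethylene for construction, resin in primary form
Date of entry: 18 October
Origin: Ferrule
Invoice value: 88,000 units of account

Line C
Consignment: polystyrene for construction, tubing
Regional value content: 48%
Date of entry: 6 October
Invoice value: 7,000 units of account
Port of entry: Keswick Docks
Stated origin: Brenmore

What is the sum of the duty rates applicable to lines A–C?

87%

Line A: PVC → 03.04; resin in primary form → 03.04.01; for packaging → 03.04.01.03. Scheduled 32%. Fenwick agreement on 03.03.02.02: 03.04.01.03 not covered. → 32%.
Line B: polyethylene → 03.02; resin in primary form → 03.02.02; for construction → 03.02.02.02. Scheduled 22%. No special measure applies. → 22%.
Line C: polystyrene → 03.01; tubing → 03.01.01; for construction → 03.01.01.02. Scheduled 9%. quota on 03.01.01 open → in-quota 33%; Brenmore agreement on 03.01: RVC < 50%. → 33%.
Sum: 32% + 22% + 33% = 87%.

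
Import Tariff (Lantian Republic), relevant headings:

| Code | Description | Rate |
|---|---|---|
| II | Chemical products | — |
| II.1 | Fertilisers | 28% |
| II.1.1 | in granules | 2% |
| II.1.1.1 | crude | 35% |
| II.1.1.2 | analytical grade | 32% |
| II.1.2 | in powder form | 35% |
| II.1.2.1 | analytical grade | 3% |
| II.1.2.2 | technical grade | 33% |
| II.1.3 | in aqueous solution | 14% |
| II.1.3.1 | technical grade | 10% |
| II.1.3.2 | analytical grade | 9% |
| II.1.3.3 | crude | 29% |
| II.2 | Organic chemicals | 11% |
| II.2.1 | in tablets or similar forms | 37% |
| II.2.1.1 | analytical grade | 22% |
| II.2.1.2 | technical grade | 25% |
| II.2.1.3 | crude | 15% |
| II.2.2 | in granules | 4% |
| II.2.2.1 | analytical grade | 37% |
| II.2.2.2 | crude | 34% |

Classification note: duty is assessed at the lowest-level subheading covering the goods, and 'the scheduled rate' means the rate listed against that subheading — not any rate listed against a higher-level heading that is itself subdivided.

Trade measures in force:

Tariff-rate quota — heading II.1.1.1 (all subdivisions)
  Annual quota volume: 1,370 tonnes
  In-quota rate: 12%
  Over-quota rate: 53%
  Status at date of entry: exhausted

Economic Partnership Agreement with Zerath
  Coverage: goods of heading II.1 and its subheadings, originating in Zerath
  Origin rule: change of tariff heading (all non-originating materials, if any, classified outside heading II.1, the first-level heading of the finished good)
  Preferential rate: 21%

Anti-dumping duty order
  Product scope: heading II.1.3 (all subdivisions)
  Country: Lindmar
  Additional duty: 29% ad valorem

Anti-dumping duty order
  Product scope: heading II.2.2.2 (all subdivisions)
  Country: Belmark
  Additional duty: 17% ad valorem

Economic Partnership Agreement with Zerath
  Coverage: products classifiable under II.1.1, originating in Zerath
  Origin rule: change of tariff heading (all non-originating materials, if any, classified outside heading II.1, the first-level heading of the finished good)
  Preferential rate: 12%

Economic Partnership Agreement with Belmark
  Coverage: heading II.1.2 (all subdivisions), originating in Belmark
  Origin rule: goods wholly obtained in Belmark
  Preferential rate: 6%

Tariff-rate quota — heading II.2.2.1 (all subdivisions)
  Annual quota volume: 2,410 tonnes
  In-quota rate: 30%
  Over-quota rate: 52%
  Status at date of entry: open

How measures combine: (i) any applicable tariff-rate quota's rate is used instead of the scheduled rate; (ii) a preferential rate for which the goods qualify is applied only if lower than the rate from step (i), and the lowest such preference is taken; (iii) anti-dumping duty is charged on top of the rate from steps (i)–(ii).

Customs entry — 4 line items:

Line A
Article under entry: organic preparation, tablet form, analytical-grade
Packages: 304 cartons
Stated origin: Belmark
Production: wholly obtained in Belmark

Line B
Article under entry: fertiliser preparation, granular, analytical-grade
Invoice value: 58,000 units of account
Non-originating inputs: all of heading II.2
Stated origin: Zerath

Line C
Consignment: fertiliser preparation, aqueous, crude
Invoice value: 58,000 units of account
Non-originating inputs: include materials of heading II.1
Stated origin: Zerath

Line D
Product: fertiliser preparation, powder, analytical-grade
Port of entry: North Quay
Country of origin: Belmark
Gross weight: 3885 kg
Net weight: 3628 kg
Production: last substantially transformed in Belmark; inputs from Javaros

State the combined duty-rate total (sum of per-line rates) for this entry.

66%

Line A: organic → II.2; tablet form → II.2.1; analytical-grade → II.2.1.1. Scheduled 22%. Belmark agreement on II.1.2: II.2.1.1 not covered. → 22%.
Line B: fertiliser → II.1; granular → II.1.1; analytical-grade → II.1.1.2. Scheduled 32%. Zerath agreement on II.1: CTH met → 21% available; Zerath agreement on II.1.1: CTH met → 12% available; preferential 12%. → 12%.
Line C: fertiliser → II.1; aqueous → II.1.3; crude → II.1.3.3. Scheduled 29%. Zerath agreement on II.1: CTH not met; Zerath agreement on II.1.1: II.1.3.3 not covered. → 29%.
Line D: fertiliser → II.1; powder → II.1.2; analytical-grade → II.1.2.1. Scheduled 3%. Belmark agreement on II.1.2: not wholly obtained. → 3%.
Sum: 22% + 12% + 29% + 3% = 66%.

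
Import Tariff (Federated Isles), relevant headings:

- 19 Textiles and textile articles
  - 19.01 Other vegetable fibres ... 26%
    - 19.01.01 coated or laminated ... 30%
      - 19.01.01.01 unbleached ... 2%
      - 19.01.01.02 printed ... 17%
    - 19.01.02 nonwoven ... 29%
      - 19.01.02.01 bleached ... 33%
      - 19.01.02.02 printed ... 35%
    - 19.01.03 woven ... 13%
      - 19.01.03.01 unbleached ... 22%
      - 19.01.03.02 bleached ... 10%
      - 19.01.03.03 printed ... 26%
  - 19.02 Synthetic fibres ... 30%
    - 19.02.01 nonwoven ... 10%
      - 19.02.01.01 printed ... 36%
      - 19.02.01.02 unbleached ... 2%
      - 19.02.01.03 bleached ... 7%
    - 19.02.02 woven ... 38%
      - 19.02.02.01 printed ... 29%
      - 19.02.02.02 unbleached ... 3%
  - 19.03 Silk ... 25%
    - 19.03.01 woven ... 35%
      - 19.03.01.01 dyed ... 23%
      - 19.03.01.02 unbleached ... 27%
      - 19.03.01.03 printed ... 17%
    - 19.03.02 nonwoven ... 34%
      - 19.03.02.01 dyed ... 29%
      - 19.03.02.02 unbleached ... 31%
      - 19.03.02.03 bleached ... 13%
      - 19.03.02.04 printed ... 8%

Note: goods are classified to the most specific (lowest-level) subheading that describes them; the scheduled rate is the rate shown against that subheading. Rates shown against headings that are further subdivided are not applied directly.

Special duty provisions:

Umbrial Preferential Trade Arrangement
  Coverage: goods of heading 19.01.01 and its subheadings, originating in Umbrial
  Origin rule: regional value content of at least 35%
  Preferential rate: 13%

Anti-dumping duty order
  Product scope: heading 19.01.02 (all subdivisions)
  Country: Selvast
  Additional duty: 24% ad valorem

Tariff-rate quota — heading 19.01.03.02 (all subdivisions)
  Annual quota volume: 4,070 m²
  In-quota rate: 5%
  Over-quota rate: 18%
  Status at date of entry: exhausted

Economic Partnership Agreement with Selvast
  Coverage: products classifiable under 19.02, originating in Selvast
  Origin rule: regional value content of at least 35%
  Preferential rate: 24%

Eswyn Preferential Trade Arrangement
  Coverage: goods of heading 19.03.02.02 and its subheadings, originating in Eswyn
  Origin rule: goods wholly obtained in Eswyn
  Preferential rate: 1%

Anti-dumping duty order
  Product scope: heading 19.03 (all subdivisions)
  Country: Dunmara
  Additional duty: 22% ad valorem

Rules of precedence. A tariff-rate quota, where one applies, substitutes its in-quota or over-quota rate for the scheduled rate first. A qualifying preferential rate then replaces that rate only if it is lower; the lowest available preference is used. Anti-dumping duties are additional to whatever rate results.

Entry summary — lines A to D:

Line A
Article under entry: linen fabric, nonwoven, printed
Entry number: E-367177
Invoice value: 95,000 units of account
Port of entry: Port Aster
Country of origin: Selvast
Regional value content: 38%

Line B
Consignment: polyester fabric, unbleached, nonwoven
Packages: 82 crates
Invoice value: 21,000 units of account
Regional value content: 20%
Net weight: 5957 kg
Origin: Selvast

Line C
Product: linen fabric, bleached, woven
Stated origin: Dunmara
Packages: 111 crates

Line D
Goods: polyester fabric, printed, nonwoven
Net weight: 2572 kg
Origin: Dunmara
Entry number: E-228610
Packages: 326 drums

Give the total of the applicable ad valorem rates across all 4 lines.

115%

Line A: linen → 19.01; nonwoven → 19.01.02; printed → 19.01.02.02. Scheduled 35%. Selvast agreement on 19.02: 19.01.02.02 not covered; anti-dumping (Selvast, 19.01.02): +24%; total 35% + 24% = 59%. → 59%.
Line B: polyester → 19.02; nonwoven → 19.02.01; unbleached → 19.02.01.02. Scheduled 2%. Selvast agreement on 19.02: RVC < 35%. → 2%.
Line C: linen → 19.01; woven → 19.01.03; bleached → 19.01.03.02. Scheduled 10%. quota on 19.01.03.02 exhausted → over-quota 18%. → 18%.
Line D: polyester → 19.02; nonwoven → 19.02.01; printed → 19.02.01.01. Scheduled 36%. No special measure applies. → 36%.
Sum: 59% + 2% + 18% + 36% = 115%.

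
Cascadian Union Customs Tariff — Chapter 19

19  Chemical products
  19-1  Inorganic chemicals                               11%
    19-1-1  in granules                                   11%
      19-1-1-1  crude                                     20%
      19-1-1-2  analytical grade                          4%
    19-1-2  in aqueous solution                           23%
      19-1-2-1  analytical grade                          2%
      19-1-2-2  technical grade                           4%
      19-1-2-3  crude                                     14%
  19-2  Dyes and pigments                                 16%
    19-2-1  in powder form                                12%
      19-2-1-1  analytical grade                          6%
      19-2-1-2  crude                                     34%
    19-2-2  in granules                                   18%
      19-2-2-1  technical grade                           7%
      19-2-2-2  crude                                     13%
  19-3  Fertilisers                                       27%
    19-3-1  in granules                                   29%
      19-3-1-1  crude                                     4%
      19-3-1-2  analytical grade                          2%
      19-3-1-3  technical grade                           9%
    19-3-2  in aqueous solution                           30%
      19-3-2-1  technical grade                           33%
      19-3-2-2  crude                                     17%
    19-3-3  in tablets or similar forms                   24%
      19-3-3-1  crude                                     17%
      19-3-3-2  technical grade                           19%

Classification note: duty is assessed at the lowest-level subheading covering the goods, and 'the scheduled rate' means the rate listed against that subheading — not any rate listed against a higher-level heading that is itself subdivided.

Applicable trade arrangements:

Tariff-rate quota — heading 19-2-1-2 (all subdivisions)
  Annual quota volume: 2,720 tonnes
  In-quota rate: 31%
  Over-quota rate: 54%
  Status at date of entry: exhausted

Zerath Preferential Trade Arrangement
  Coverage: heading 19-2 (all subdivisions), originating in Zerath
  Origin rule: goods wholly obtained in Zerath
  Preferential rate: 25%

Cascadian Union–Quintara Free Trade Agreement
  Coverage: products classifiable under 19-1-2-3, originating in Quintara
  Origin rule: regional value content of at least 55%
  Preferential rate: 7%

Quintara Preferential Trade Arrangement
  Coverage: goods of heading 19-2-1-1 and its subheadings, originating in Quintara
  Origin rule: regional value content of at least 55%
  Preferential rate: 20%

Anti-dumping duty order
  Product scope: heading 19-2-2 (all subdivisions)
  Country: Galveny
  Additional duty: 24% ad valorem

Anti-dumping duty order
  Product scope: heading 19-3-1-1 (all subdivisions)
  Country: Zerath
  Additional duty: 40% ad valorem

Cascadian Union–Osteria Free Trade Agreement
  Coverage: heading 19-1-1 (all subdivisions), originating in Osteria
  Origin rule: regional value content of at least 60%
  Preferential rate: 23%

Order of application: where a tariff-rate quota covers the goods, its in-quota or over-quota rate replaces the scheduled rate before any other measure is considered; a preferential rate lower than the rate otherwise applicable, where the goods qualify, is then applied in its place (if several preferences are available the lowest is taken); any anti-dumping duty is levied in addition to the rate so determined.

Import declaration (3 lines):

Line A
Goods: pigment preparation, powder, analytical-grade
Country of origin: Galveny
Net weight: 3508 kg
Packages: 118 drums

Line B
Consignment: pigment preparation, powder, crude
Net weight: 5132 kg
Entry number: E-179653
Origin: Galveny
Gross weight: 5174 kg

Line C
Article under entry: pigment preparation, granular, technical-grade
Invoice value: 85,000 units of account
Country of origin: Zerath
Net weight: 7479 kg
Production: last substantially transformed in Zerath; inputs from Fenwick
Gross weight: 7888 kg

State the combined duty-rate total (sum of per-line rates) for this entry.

67%

Line A: pigment → 19-2; powder → 19-2-1; analytical-grade → 19-2-1-1. Scheduled 6%. No special measure applies. → 6%.
Line B: pigment → 19-2; powder → 19-2-1; crude → 19-2-1-2. Scheduled 34%. quota on 19-2-1-2 exhausted → over-quota 54%. → 54%.
Line C: pigment → 19-2; granular → 19-2-2; technical-grade → 19-2-2-1. Scheduled 7%. Zerath agreement on 19-2: not wholly obtained. → 7%.
Sum: 6% + 54% + 7% = 67%.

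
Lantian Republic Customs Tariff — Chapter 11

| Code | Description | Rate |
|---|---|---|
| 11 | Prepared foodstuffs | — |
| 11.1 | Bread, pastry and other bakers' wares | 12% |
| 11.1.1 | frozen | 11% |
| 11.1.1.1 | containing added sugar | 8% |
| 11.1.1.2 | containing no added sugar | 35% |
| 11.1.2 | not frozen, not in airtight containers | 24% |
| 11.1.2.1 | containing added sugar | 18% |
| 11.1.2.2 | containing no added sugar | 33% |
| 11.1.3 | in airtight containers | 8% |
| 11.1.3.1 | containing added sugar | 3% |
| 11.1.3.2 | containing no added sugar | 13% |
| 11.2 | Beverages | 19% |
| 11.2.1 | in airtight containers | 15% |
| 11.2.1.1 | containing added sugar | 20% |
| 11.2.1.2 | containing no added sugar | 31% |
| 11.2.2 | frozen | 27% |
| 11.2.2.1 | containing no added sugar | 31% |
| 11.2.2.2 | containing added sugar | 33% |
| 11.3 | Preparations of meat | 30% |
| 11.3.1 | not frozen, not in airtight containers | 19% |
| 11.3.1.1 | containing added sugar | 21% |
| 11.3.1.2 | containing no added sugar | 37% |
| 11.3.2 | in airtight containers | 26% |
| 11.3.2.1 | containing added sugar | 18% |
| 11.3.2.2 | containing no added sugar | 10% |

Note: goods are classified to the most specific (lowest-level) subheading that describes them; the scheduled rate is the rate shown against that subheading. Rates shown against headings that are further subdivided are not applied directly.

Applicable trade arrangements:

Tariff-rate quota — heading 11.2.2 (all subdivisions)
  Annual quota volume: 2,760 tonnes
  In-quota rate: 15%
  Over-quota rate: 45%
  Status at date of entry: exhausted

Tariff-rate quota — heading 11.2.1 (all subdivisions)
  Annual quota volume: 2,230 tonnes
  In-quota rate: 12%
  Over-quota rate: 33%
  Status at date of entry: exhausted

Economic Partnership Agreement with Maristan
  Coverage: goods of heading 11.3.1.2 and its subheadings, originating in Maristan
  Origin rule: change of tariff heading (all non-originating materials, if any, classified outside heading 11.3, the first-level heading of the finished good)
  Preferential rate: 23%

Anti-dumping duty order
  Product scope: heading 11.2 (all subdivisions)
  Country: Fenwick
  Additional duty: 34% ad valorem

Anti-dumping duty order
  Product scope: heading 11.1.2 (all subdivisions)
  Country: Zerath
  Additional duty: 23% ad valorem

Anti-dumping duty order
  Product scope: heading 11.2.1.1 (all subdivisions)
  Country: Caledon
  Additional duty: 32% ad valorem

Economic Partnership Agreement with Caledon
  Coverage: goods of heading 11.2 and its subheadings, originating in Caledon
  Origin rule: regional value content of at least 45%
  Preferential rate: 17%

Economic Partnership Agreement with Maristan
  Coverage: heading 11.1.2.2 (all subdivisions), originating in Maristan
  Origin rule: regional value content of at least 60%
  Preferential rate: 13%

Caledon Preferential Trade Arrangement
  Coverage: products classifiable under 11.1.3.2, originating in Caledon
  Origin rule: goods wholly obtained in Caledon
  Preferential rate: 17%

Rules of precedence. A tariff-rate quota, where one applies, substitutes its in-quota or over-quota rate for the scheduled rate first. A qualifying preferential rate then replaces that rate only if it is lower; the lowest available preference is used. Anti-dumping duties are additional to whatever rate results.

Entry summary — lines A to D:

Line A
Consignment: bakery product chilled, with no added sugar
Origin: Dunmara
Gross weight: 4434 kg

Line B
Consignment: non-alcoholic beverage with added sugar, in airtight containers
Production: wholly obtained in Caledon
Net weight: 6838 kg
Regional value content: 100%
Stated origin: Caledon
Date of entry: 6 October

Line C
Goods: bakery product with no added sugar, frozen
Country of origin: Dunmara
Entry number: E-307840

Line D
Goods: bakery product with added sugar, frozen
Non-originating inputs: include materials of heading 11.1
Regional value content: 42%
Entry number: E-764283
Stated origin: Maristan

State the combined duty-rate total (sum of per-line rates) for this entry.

125%

Line A: bakery product → 11.1; chilled → 11.1.2; with no added sugar → 11.1.2.2. Scheduled 33%. No special measure applies. → 33%.
Line B: non-alcoholic beverage → 11.2; in airtight containers → 11.2.1; with added sugar → 11.2.1.1. Scheduled 20%. quota on 11.2.1 exhausted → over-quota 33%; Caledon agreement on 11.2: RVC ≥ 45% → 17% available; Caledon agreement on 11.1.3.2: 11.2.1.1 not covered; preferential 17%; anti-dumping (Caledon, 11.2.1.1): +32%; total 17% + 32% = 49%. → 49%.
Line C: bakery product → 11.1; frozen → 11.1.1; with no added sugar → 11.1.1.2. Scheduled 35%. No special measure applies. → 35%.
Line D: bakery product → 11.1; frozen → 11.1.1; with added sugar → 11.1.1.1. Scheduled 8%. Maristan agreement on 11.3.1.2: 11.1.1.1 not covered; Maristan agreement on 11.1.2.2: 11.1.1.1 not covered. → 8%.
Sum: 33% + 49% + 35% + 8% = 125%.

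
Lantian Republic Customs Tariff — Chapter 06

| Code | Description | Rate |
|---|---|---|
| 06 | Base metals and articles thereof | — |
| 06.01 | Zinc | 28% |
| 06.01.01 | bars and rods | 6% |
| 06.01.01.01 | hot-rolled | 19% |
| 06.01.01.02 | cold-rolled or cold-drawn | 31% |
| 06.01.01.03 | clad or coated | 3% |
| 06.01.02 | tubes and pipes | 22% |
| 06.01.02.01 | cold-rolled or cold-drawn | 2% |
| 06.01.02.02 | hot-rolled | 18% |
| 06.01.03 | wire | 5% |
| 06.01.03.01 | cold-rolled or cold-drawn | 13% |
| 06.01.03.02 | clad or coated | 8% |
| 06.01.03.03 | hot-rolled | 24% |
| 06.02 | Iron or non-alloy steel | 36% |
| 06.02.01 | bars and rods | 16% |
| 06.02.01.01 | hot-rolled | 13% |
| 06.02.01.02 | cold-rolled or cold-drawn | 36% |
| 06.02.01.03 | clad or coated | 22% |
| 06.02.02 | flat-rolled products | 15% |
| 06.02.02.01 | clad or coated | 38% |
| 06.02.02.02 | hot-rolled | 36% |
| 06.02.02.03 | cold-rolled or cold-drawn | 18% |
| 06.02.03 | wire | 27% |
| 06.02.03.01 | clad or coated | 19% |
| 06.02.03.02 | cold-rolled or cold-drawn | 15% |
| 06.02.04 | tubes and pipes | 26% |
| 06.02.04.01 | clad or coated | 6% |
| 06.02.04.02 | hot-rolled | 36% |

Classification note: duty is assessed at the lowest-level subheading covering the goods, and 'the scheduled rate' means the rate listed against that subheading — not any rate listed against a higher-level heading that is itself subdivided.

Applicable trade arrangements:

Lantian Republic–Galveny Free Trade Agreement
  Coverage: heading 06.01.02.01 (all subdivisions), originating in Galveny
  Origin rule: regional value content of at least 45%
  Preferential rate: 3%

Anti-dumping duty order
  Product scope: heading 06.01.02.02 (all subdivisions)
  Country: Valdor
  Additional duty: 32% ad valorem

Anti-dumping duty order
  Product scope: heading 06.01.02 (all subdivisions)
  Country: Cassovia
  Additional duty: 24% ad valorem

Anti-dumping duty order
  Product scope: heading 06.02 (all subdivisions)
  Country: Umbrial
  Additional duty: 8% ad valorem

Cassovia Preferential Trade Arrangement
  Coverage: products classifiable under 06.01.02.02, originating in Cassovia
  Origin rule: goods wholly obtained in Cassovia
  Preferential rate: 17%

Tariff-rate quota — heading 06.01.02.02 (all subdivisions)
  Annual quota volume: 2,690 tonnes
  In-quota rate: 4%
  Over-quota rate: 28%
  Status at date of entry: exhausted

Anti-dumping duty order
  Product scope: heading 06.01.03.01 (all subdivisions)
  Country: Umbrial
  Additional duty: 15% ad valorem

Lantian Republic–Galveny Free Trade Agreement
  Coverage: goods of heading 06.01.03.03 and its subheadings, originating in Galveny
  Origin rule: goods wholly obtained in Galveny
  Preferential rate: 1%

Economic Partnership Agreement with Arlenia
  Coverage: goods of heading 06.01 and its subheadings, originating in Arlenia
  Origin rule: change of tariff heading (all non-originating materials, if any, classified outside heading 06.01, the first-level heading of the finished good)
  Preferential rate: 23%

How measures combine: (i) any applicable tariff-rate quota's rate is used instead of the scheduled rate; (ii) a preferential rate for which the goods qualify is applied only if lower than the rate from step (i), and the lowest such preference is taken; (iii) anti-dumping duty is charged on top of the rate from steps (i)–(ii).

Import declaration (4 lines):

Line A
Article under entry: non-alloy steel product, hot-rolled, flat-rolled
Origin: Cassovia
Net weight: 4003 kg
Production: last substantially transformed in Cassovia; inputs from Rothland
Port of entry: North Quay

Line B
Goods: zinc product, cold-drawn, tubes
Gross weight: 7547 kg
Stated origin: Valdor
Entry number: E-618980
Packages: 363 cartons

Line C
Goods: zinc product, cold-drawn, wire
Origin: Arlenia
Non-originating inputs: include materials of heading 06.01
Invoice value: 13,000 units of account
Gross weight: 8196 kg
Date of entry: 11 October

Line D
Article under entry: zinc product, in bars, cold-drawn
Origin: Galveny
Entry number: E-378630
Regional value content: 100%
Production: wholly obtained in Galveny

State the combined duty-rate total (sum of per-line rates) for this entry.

Line A: non-alloy steel → 06.02; flat-rolled → 06.02.02; hot-rolled → 06.02.02.02. Scheduled 36%. Cassovia agreement on 06.01.02.02: 06.02.02.02 not covered. → 36%.
Line B: zinc → 06.01; tubes → 06.01.02; cold-drawn → 06.01.02.01. Scheduled 2%. No special measure applies. → 2%.
Line C: zinc → 06.01; wire → 06.01.03; cold-drawn → 06.01.03.01. Scheduled 13%. Arlenia agreement on 06.01: CTH not met. → 13%.
Line D: zinc → 06.01; in bars → 06.01.01; cold-drawn → 06.01.01.02. Scheduled 31%. Galveny agreement on 06.01.02.01: 06.01.01.02 not covered; Galveny agreement on 06.01.03.03: 06.01.01.02 not covered. → 31%.
Sum: 36% + 2% + 13% + 31% = 82%.

82%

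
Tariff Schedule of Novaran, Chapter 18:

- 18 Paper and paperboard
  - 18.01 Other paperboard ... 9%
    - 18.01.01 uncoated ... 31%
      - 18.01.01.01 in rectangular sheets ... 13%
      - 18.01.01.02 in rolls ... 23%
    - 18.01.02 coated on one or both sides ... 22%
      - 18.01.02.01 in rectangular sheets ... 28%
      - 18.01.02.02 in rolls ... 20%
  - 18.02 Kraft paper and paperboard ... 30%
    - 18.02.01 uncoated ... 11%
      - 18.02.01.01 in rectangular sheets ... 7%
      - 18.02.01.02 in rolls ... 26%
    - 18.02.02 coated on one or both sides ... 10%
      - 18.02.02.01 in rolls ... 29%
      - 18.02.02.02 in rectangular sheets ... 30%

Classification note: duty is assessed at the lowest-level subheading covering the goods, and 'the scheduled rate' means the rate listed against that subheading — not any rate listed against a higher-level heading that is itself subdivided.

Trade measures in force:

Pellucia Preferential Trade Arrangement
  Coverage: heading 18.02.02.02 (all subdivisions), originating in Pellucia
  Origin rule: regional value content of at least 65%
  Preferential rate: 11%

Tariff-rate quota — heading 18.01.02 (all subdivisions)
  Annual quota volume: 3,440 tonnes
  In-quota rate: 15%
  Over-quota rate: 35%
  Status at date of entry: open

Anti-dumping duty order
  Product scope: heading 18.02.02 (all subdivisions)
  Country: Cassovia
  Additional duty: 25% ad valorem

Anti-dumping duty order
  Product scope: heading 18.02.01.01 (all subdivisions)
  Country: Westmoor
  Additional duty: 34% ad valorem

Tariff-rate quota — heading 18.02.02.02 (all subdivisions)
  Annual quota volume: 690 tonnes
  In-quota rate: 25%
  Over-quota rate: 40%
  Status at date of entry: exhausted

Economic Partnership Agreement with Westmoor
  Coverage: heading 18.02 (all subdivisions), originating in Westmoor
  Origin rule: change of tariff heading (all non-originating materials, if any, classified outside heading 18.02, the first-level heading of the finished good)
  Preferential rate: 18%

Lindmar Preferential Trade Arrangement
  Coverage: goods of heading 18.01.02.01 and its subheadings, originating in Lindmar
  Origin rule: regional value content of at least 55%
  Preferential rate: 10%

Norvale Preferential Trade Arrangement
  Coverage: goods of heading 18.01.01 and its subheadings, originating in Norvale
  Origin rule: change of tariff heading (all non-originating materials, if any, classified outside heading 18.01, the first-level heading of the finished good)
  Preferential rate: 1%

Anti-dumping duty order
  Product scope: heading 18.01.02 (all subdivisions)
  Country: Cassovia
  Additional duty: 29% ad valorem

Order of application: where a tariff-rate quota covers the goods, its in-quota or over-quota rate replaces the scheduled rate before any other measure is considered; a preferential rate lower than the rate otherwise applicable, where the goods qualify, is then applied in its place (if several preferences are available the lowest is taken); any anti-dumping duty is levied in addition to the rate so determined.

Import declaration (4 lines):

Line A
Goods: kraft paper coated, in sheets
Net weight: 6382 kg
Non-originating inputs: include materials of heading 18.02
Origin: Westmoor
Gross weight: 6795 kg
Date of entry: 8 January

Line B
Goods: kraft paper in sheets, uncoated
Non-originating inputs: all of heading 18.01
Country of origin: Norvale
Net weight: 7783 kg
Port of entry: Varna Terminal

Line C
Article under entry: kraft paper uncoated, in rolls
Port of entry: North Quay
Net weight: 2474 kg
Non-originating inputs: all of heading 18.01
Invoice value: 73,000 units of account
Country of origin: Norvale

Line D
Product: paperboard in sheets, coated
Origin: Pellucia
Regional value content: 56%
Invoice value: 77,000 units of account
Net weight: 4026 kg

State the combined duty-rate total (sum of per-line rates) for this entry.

88%

Line A: kraft paper → 18.02; coated → 18.02.02; in sheets → 18.02.02.02. Scheduled 30%. quota on 18.02.02.02 exhausted → over-quota 40%; Westmoor agreement on 18.02: CTH not met. → 40%.
Line B: kraft paper → 18.02; uncoated → 18.02.01; in sheets → 18.02.01.01. Scheduled 7%. Norvale agreement on 18.01.01: 18.02.01.01 not covered. → 7%.
Line C: kraft paper → 18.02; uncoated → 18.02.01; in rolls → 18.02.01.02. Scheduled 26%. Norvale agreement on 18.01.01: 18.02.01.02 not covered. → 26%.
Line D: paperboard → 18.01; coated → 18.01.02; in sheets → 18.01.02.01. Scheduled 28%. quota on 18.01.02 open → in-quota 15%; Pellucia agreement on 18.02.02.02: 18.01.02.01 not covered. → 15%.
Sum: 40% + 7% + 26% + 15% = 88%.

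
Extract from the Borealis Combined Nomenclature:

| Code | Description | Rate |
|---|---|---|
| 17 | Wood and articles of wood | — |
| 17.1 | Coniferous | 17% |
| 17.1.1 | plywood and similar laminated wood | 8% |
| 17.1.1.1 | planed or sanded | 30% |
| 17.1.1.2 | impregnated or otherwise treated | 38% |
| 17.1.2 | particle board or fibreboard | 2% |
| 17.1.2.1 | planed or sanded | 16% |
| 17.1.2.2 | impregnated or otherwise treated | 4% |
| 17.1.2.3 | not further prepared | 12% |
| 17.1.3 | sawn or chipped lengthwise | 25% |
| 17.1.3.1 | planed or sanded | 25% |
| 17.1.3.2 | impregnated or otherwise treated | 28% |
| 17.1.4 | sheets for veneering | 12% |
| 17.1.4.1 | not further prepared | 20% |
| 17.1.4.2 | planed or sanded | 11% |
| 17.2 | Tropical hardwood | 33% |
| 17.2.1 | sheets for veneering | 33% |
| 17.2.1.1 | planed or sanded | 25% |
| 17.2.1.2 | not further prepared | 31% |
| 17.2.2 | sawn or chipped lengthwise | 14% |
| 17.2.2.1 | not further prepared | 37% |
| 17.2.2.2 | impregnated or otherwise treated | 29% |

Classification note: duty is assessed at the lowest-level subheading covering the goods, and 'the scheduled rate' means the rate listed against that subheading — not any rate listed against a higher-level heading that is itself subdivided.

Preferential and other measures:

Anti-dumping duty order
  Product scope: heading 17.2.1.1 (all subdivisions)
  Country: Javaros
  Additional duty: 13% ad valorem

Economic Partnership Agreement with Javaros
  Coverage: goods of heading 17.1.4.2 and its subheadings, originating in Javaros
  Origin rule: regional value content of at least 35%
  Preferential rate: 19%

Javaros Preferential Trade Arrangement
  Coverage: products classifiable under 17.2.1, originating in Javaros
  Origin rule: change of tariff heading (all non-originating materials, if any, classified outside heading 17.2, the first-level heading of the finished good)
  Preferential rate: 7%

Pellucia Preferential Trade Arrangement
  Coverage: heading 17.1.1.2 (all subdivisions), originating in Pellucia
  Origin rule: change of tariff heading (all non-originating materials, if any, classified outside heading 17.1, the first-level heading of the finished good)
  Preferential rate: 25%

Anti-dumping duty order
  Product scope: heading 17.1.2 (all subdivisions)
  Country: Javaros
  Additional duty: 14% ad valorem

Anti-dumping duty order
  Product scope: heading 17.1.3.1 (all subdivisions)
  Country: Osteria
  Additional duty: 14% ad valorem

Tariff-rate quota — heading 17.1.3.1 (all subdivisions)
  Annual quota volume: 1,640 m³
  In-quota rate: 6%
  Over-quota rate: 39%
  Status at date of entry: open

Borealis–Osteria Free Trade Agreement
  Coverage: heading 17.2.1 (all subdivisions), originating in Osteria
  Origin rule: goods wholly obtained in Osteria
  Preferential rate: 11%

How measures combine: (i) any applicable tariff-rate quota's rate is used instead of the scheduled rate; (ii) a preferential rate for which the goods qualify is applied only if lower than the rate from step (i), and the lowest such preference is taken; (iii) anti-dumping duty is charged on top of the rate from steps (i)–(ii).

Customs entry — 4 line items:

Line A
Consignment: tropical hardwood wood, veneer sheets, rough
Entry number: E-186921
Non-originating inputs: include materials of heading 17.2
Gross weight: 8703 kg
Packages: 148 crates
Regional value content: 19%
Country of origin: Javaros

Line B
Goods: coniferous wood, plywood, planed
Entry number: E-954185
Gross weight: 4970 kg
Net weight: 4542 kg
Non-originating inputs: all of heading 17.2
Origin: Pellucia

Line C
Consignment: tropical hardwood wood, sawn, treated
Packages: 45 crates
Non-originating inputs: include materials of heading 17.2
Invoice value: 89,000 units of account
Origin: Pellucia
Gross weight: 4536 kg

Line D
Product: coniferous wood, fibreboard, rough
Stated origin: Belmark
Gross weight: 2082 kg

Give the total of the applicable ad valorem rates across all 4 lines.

102%

Line A: tropical hardwood → 17.2; veneer sheets → 17.2.1; rough → 17.2.1.2. Scheduled 31%. Javaros agreement on 17.1.4.2: 17.2.1.2 not covered; Javaros agreement on 17.2.1: CTH not met. → 31%.
Line B: coniferous → 17.1; plywood → 17.1.1; planed → 17.1.1.1. Scheduled 30%. Pellucia agreement on 17.1.1.2: 17.1.1.1 not covered. → 30%.
Line C: tropical hardwood → 17.2; sawn → 17.2.2; treated → 17.2.2.2. Scheduled 29%. Pellucia agreement on 17.1.1.2: 17.2.2.2 not covered. → 29%.
Line D: coniferous → 17.1; fibreboard → 17.1.2; rough → 17.1.2.3. Scheduled 12%. No special measure applies. → 12%.
Sum: 31% + 30% + 29% + 12% = 102%.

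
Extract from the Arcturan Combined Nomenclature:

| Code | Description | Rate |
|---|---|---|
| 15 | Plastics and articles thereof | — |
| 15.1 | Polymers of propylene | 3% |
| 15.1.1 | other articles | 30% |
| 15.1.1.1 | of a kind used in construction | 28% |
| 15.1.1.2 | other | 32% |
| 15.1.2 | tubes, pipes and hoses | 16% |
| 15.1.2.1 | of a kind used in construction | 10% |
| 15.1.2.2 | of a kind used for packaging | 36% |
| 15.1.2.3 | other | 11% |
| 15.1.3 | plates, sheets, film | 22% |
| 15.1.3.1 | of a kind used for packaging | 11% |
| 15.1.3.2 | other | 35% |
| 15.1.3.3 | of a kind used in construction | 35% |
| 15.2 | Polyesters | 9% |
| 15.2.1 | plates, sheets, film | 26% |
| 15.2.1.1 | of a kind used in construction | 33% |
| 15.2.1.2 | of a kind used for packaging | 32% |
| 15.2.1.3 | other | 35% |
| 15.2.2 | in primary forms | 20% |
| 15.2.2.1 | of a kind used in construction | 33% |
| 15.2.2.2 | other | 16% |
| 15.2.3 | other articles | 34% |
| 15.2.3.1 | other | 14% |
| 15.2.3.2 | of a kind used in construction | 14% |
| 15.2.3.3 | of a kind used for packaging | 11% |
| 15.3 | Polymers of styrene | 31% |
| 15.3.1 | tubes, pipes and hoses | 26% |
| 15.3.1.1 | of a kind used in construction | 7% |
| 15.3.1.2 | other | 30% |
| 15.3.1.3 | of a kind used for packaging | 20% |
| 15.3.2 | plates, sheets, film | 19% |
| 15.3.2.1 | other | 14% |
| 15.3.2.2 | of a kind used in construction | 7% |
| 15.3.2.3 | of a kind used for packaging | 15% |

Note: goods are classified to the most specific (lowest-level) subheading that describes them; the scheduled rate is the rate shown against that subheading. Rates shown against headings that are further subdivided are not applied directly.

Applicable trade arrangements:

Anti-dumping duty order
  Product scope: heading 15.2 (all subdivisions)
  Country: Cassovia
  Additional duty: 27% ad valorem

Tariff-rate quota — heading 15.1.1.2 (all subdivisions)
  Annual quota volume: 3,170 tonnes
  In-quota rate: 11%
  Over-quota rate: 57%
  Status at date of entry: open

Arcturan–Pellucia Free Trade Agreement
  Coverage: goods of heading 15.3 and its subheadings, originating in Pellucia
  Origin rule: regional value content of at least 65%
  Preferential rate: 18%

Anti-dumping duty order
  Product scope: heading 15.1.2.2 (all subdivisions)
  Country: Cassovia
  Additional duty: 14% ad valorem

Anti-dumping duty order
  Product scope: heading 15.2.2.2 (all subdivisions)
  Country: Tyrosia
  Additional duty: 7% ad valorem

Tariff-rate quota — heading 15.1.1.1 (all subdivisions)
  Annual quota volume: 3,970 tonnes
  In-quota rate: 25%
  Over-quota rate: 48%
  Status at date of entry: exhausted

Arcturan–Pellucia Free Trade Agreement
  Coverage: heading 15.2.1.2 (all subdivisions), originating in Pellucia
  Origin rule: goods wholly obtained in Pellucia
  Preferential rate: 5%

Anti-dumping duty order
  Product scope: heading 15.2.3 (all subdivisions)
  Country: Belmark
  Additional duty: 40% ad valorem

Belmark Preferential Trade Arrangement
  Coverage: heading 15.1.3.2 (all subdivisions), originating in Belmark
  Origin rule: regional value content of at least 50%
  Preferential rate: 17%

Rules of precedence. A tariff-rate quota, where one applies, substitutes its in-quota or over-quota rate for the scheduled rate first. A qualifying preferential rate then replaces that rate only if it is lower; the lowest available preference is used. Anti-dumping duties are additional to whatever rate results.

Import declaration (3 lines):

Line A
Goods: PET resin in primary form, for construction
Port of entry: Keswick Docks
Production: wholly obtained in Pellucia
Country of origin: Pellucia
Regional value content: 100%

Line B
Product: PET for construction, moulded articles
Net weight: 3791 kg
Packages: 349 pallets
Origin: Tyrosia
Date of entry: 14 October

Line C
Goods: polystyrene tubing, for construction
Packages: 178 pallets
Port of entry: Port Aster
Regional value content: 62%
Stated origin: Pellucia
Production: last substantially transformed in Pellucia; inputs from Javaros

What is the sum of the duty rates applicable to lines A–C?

54%

Line A: PET → 15.2; resin in primary form → 15.2.2; for construction → 15.2.2.1. Scheduled 33%. Pellucia agreement on 15.3: 15.2.2.1 not covered; Pellucia agreement on 15.2.1.2: 15.2.2.1 not covered. → 33%.
Line B: PET → 15.2; moulded articles → 15.2.3; for construction → 15.2.3.2. Scheduled 14%. No special measure applies. → 14%.
Line C: polystyrene → 15.3; tubing → 15.3.1; for construction → 15.3.1.1. Scheduled 7%. Pellucia agreement on 15.3: RVC < 65%; Pellucia agreement on 15.2.1.2: 15.3.1.1 not covered. → 7%.
Sum: 33% + 14% + 7% = 54%.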